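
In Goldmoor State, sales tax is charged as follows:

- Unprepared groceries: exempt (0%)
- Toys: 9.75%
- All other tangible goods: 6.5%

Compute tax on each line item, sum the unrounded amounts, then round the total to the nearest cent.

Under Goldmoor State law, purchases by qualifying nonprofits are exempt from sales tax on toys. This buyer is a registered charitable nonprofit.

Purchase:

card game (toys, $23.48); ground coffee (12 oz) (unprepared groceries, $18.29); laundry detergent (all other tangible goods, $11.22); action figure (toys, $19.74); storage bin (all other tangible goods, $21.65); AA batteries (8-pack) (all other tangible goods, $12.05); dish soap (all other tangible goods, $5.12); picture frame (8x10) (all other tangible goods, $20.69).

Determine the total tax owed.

Card game $23.48: toys, buyer-exempt → 0% → $0.00
Ground coffee (12 oz) $18.29: unprepared groceries → 0% → $0.00
Laundry detergent $11.22: all other tangible goods → 6.5% → $0.7293
Action figure $19.74: toys, buyer-exempt → 0% → $0.00
Storage bin $21.65: all other tangible goods → 6.5% → $1.40725
AA batteries (8-pack) $12.05: all other tangible goods → 6.5% → $0.78325
Dish soap $5.12: all other tangible goods → 6.5% → $0.3328
Picture frame (8x10) $20.69: all other tangible goods → 6.5% → $1.34485
Unrounded tax sum = $4.59745 → $4.60

$4.60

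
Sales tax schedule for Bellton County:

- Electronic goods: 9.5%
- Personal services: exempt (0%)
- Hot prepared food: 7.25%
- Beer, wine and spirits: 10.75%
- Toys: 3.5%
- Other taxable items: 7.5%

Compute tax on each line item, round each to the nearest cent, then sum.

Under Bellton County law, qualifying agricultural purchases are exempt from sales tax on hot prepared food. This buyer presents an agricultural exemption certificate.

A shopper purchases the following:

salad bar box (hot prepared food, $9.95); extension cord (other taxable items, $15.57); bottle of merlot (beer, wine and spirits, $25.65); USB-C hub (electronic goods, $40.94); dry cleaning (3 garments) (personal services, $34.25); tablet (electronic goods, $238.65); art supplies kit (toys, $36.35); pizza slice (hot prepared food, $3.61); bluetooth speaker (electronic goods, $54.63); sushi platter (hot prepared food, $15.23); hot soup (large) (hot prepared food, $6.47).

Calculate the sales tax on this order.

Salad bar box $9.95: hot prepared food, buyer-exempt → 0% → $0.00
Extension cord $15.57: other taxable items → 7.5% → $1.17
Bottle of merlot $25.65: beer, wine and spirits → 10.75% → $2.76
USB-C hub $40.94: electronic goods → 9.5% → $3.89
Dry cleaning (3 garments) $34.25: personal services → 0% → $0.00
Tablet $238.65: electronic goods → 9.5% → $22.67
Art supplies kit $36.35: toys → 3.5% → $1.27
Pizza slice $3.61: hot prepared food, buyer-exempt → 0% → $0.00
Bluetooth speaker $54.63: electronic goods → 9.5% → $5.19
Sushi platter $15.23: hot prepared food, buyer-exempt → 0% → $0.00
Hot soup (large) $6.47: hot prepared food, buyer-exempt → 0% → $0.00
Total tax = $1.17 + $2.76 + $3.89 + $22.67 + $1.27 + $5.19 = $36.95

$36.95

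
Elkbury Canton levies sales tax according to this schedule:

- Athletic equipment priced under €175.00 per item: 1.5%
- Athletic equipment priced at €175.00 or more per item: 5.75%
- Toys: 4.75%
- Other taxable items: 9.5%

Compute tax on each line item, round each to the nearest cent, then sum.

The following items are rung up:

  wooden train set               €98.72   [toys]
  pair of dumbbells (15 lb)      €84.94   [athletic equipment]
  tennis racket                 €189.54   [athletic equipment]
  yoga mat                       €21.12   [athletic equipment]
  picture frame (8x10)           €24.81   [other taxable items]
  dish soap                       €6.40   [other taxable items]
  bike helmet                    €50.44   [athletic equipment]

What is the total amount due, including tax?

Wooden train set €98.72: toys → 4.75% → €4.69
Pair of dumbbells (15 lb) €84.94: athletic equipment, under €175.00 → 1.5% → €1.27
Tennis racket €189.54: athletic equipment, €175.00 or more → 5.75% → €10.90
Yoga mat €21.12: athletic equipment, under €175.00 → 1.5% → €0.32
Picture frame (8x10) €24.81: other taxable items → 9.5% → €2.36
Dish soap €6.40: other taxable items → 9.5% → €0.61
Bike helmet €50.44: athletic equipment, under €175.00 → 1.5% → €0.76
Subtotal = €475.97; tax = €20.91; total due = €496.88

€496.88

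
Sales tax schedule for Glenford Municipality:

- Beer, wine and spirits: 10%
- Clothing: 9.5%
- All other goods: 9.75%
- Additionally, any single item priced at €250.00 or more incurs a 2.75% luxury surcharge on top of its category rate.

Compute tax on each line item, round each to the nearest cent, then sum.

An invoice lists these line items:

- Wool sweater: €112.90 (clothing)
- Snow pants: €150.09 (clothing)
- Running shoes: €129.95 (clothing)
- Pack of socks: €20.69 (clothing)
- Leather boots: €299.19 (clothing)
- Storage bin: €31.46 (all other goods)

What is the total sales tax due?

€79.03

Wool sweater €112.90: clothing → 9.5% → €10.73
Snow pants €150.09: clothing → 9.5% → €14.26
Running shoes €129.95: clothing → 9.5% → €12.35
Pack of socks €20.69: clothing → 9.5% → €1.97
Leather boots €299.19: clothing → 9.5% + 2.75% surcharge = 12.25% → €36.65
Storage bin €31.46: all other goods → 9.75% → €3.07
Total tax = €10.73 + €14.26 + €12.35 + €1.97 + €36.65 + €3.07 = €79.03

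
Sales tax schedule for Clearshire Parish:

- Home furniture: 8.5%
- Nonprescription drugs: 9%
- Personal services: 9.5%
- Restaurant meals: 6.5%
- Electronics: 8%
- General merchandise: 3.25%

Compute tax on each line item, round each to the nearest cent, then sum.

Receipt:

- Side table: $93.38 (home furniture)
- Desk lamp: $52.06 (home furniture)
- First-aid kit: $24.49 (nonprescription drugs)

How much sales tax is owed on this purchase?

$14.57

Side table $93.38: home furniture → 8.5% → $7.94
Desk lamp $52.06: home furniture → 8.5% → $4.43
First-aid kit $24.49: nonprescription drugs → 9% → $2.20
Total tax = $7.94 + $4.43 + $2.20 = $14.57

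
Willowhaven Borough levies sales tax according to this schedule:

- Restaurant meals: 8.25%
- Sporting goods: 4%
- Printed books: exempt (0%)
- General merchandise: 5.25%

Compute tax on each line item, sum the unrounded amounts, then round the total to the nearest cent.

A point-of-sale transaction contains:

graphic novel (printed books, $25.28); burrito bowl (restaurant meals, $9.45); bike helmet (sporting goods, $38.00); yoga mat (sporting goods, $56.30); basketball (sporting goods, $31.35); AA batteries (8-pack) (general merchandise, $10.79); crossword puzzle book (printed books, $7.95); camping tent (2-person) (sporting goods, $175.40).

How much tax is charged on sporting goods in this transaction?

$12.04

Bike helmet $38.00: sporting goods → 4% → $1.52
Yoga mat $56.30: sporting goods → 4% → $2.252
Basketball $31.35: sporting goods → 4% → $1.254
Camping tent (2-person) $175.40: sporting goods → 4% → $7.016
Tax on sporting goods: unrounded sum = $12.042 → $12.04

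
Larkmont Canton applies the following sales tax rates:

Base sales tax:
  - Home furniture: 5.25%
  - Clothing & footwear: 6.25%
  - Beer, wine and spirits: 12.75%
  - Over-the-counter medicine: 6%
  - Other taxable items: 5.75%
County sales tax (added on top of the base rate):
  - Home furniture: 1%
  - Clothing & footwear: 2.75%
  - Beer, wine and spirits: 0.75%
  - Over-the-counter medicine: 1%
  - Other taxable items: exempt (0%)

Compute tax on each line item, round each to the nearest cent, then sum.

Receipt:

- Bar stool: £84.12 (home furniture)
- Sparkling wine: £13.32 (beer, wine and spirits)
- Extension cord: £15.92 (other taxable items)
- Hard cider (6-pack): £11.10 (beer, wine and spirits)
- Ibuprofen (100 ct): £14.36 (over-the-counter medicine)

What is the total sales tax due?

£10.49

Bar stool £84.12: home furniture → 5.25% + 1% county = 6.25% → £5.26
Sparkling wine £13.32: beer, wine and spirits → 12.75% + 0.75% county = 13.5% → £1.80
Extension cord £15.92: other taxable items → 5.75% + 0% county = 5.75% → £0.92
Hard cider (6-pack) £11.10: beer, wine and spirits → 12.75% + 0.75% county = 13.5% → £1.50
Ibuprofen (100 ct) £14.36: over-the-counter medicine → 6% + 1% county = 7% → £1.01
Total tax = £5.26 + £1.80 + £0.92 + £1.50 + £1.01 = £10.49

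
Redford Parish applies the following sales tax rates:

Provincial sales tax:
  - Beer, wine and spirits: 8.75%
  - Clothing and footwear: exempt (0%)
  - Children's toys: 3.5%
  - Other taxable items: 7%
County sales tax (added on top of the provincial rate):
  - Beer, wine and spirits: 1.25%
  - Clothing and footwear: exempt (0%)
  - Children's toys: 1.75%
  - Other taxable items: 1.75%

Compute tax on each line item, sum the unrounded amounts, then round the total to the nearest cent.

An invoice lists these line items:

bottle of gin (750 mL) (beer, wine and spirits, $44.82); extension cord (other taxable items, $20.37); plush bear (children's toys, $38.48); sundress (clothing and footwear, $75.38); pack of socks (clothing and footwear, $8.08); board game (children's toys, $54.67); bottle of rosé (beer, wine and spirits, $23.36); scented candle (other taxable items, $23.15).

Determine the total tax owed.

$15.52

Bottle of gin (750 mL) $44.82: beer, wine and spirits → 8.75% + 1.25% county = 10% → $4.482
Extension cord $20.37: other taxable items → 7% + 1.75% county = 8.75% → $1.782375
Plush bear $38.48: children's toys → 3.5% + 1.75% county = 5.25% → $2.0202
Sundress $75.38: clothing and footwear → 0% + 0% county = 0% → $0.00
Pack of socks $8.08: clothing and footwear → 0% + 0% county = 0% → $0.00
Board game $54.67: children's toys → 3.5% + 1.75% county = 5.25% → $2.870175
Bottle of rosé $23.36: beer, wine and spirits → 8.75% + 1.25% county = 10% → $2.336
Scented candle $23.15: other taxable items → 7% + 1.75% county = 8.75% → $2.025625
Unrounded tax sum = $15.516375 → $15.52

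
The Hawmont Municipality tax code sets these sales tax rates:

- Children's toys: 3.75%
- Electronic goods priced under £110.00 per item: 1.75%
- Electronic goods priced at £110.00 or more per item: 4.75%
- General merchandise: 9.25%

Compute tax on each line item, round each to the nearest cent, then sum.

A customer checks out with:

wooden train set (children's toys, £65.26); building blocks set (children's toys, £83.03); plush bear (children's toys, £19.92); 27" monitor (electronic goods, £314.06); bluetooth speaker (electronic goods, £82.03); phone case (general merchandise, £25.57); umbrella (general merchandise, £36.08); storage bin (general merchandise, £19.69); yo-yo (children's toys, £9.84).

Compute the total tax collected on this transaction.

Wooden train set £65.26: children's toys → 3.75% → £2.45
Building blocks set £83.03: children's toys → 3.75% → £3.11
Plush bear £19.92: children's toys → 3.75% → £0.75
27" monitor £314.06: electronic goods, £110.00 or more → 4.75% → £14.92
Bluetooth speaker £82.03: electronic goods, under £110.00 → 1.75% → £1.44
Phone case £25.57: general merchandise → 9.25% → £2.37
Umbrella £36.08: general merchandise → 9.25% → £3.34
Storage bin £19.69: general merchandise → 9.25% → £1.82
Yo-yo £9.84: children's toys → 3.75% → £0.37
Total tax = £2.45 + £3.11 + £0.75 + £14.92 + £1.44 + £2.37 + £3.34 + £1.82 + £0.37 = £30.57

£30.57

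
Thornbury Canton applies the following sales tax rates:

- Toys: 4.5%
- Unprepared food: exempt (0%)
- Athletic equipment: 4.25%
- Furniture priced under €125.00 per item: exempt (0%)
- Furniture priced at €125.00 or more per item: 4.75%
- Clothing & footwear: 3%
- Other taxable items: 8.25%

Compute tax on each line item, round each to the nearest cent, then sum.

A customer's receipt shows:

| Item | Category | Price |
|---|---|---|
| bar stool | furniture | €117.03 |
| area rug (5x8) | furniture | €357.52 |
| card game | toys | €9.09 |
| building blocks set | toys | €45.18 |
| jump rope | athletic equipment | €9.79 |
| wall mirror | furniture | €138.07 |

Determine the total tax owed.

Bar stool €117.03: furniture, under €125.00 → 0% → €0.00
Area rug (5x8) €357.52: furniture, €125.00 or more → 4.75% → €16.98
Card game €9.09: toys → 4.5% → €0.41
Building blocks set €45.18: toys → 4.5% → €2.03
Jump rope €9.79: athletic equipment → 4.25% → €0.42
Wall mirror €138.07: furniture, €125.00 or more → 4.75% → €6.56
Total tax = €16.98 + €0.41 + €2.03 + €0.42 + €6.56 = €26.40

€26.40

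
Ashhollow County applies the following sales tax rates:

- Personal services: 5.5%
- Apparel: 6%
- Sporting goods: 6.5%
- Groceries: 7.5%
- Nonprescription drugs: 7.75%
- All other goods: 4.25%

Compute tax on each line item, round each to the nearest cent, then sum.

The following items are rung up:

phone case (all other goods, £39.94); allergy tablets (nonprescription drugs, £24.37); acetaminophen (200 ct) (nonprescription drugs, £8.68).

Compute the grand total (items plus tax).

£77.25

Phone case £39.94: all other goods → 4.25% → £1.70
Allergy tablets £24.37: nonprescription drugs → 7.75% → £1.89
Acetaminophen (200 ct) £8.68: nonprescription drugs → 7.75% → £0.67
Subtotal = £72.99; tax = £4.26; total due = £77.25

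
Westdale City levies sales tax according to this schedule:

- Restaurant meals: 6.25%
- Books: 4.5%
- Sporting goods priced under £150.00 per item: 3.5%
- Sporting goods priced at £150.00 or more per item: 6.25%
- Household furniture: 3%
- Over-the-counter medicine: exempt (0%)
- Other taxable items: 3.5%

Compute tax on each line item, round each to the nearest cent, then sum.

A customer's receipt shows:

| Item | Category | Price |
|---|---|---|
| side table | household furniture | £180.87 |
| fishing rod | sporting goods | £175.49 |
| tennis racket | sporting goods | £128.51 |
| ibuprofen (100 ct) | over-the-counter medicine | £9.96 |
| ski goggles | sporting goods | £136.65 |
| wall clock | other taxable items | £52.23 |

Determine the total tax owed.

£27.51

Side table £180.87: household furniture → 3% → £5.43
Fishing rod £175.49: sporting goods, £150.00 or more → 6.25% → £10.97
Tennis racket £128.51: sporting goods, under £150.00 → 3.5% → £4.50
Ibuprofen (100 ct) £9.96: over-the-counter medicine → 0% → £0.00
Ski goggles £136.65: sporting goods, under £150.00 → 3.5% → £4.78
Wall clock £52.23: other taxable items → 3.5% → £1.83
Total tax = £5.43 + £10.97 + £4.50 + £4.78 + £1.83 = £27.51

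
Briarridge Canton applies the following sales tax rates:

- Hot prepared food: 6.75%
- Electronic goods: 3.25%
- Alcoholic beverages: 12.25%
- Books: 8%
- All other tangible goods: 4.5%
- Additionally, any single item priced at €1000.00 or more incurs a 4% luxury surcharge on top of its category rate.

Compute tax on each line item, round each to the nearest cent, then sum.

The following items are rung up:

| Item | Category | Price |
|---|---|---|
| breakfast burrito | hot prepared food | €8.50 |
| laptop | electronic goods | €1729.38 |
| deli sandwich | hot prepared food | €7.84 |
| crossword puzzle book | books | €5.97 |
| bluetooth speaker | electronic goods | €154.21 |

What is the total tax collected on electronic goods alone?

€130.39

Laptop €1729.38: electronic goods → 3.25% + 4% surcharge = 7.25% → €125.38
Bluetooth speaker €154.21: electronic goods → 3.25% → €5.01
Tax on electronic goods = €125.38 + €5.01 = €130.39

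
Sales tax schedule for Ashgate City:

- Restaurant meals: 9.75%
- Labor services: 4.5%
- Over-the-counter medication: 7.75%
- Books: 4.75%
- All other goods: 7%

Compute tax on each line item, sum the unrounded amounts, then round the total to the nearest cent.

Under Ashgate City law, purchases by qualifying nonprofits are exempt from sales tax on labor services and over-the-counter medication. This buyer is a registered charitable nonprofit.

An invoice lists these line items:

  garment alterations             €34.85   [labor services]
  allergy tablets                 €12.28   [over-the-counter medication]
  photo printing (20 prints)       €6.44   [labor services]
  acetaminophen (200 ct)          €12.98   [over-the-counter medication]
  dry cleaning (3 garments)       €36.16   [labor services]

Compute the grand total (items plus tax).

€102.71

Garment alterations €34.85: labor services, buyer-exempt → 0% → €0.00
Allergy tablets €12.28: over-the-counter medication, buyer-exempt → 0% → €0.00
Photo printing (20 prints) €6.44: labor services, buyer-exempt → 0% → €0.00
Acetaminophen (200 ct) €12.98: over-the-counter medication, buyer-exempt → 0% → €0.00
Dry cleaning (3 garments) €36.16: labor services, buyer-exempt → 0% → €0.00
Subtotal = €102.71; unrounded tax = €0.00 → €0.00; total due = €102.71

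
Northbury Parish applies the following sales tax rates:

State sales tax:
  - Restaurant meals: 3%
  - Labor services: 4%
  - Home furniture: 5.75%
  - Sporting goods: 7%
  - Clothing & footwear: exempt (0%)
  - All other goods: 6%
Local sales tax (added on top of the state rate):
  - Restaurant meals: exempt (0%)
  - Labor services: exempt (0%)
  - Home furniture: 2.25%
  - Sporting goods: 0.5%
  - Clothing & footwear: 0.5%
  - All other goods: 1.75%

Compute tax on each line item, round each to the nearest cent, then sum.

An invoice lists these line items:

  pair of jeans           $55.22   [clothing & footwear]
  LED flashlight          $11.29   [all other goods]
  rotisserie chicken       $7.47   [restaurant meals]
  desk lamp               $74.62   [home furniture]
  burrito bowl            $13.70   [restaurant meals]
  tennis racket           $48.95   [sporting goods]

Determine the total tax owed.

$11.42

Pair of jeans $55.22: clothing & footwear → 0% + 0.5% local = 0.5% → $0.28
LED flashlight $11.29: all other goods → 6% + 1.75% local = 7.75% → $0.87
Rotisserie chicken $7.47: restaurant meals → 3% + 0% local = 3% → $0.22
Desk lamp $74.62: home furniture → 5.75% + 2.25% local = 8% → $5.97
Burrito bowl $13.70: restaurant meals → 3% + 0% local = 3% → $0.41
Tennis racket $48.95: sporting goods → 7% + 0.5% local = 7.5% → $3.67
Total tax = $0.28 + $0.87 + $0.22 + $5.97 + $0.41 + $3.67 = $11.42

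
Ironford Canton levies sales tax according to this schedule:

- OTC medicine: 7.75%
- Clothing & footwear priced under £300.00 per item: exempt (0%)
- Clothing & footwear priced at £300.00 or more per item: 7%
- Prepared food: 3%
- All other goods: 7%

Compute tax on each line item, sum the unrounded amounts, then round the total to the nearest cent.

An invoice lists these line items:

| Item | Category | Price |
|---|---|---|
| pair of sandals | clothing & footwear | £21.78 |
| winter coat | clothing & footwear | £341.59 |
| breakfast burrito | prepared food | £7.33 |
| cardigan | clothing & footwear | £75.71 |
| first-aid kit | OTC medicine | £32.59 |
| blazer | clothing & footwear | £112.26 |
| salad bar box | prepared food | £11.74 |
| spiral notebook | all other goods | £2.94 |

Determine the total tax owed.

£27.21

Pair of sandals £21.78: clothing & footwear, under £300.00 → 0% → £0.00
Winter coat £341.59: clothing & footwear, £300.00 or more → 7% → £23.9113
Breakfast burrito £7.33: prepared food → 3% → £0.2199
Cardigan £75.71: clothing & footwear, under £300.00 → 0% → £0.00
First-aid kit £32.59: OTC medicine → 7.75% → £2.525725
Blazer £112.26: clothing & footwear, under £300.00 → 0% → £0.00
Salad bar box £11.74: prepared food → 3% → £0.3522
Spiral notebook £2.94: all other goods → 7% → £0.2058
Unrounded tax sum = £27.214925 → £27.21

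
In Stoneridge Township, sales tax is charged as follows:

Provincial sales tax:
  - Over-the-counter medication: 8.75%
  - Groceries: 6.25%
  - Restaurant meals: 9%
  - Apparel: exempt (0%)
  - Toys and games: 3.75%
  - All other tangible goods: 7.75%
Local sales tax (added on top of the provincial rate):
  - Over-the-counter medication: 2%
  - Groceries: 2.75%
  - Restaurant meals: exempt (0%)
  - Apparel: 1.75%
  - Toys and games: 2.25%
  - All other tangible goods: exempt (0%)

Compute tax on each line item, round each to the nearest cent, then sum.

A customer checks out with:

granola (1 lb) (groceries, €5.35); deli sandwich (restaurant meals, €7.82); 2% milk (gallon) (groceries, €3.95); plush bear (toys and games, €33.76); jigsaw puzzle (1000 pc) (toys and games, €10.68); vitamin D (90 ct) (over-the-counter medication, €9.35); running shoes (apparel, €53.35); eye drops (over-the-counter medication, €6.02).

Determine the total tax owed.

Granola (1 lb) €5.35: groceries → 6.25% + 2.75% local = 9% → €0.48
Deli sandwich €7.82: restaurant meals → 9% + 0% local = 9% → €0.70
2% milk (gallon) €3.95: groceries → 6.25% + 2.75% local = 9% → €0.36
Plush bear €33.76: toys and games → 3.75% + 2.25% local = 6% → €2.03
Jigsaw puzzle (1000 pc) €10.68: toys and games → 3.75% + 2.25% local = 6% → €0.64
Vitamin D (90 ct) €9.35: over-the-counter medication → 8.75% + 2% local = 10.75% → €1.01
Running shoes €53.35: apparel → 0% + 1.75% local = 1.75% → €0.93
Eye drops €6.02: over-the-counter medication → 8.75% + 2% local = 10.75% → €0.65
Total tax = €0.48 + €0.70 + €0.36 + €2.03 + €0.64 + €1.01 + €0.93 + €0.65 = €6.80

€6.80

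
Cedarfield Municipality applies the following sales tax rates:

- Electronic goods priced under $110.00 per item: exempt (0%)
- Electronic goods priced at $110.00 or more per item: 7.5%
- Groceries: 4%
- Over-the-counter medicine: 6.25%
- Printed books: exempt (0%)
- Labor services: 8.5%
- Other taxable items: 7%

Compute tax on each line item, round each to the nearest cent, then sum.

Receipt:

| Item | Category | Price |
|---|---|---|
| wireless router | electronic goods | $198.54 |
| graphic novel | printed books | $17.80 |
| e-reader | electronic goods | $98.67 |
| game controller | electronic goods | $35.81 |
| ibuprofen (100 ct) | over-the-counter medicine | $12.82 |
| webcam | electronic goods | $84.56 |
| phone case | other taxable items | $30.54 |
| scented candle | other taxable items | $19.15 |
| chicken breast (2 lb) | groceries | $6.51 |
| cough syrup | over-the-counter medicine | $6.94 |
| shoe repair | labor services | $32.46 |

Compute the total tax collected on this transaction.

Wireless router $198.54: electronic goods, $110.00 or more → 7.5% → $14.89
Graphic novel $17.80: printed books → 0% → $0.00
E-reader $98.67: electronic goods, under $110.00 → 0% → $0.00
Game controller $35.81: electronic goods, under $110.00 → 0% → $0.00
Ibuprofen (100 ct) $12.82: over-the-counter medicine → 6.25% → $0.80
Webcam $84.56: electronic goods, under $110.00 → 0% → $0.00
Phone case $30.54: other taxable items → 7% → $2.14
Scented candle $19.15: other taxable items → 7% → $1.34
Chicken breast (2 lb) $6.51: groceries → 4% → $0.26
Cough syrup $6.94: over-the-counter medicine → 6.25% → $0.43
Shoe repair $32.46: labor services → 8.5% → $2.76
Total tax = $14.89 + $0.80 + $2.14 + $1.34 + $0.26 + $0.43 + $2.76 = $22.62

$22.62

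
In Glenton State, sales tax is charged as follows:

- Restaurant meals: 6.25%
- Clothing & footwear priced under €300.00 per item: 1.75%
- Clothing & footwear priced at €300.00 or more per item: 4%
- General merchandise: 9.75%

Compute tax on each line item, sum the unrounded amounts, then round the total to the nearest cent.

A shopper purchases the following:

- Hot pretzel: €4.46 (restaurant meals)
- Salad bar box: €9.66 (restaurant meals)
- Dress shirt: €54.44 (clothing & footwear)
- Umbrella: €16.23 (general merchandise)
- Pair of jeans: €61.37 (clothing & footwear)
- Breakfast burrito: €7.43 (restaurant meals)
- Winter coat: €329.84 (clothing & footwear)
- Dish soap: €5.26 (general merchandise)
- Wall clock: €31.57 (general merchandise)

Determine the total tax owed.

Hot pretzel €4.46: restaurant meals → 6.25% → €0.27875
Salad bar box €9.66: restaurant meals → 6.25% → €0.60375
Dress shirt €54.44: clothing & footwear, under €300.00 → 1.75% → €0.9527
Umbrella €16.23: general merchandise → 9.75% → €1.582425
Pair of jeans €61.37: clothing & footwear, under €300.00 → 1.75% → €1.073975
Breakfast burrito €7.43: restaurant meals → 6.25% → €0.464375
Winter coat €329.84: clothing & footwear, €300.00 or more → 4% → €13.1936
Dish soap €5.26: general merchandise → 9.75% → €0.51285
Wall clock €31.57: general merchandise → 9.75% → €3.078075
Unrounded tax sum = €21.7405 → €21.74

€21.74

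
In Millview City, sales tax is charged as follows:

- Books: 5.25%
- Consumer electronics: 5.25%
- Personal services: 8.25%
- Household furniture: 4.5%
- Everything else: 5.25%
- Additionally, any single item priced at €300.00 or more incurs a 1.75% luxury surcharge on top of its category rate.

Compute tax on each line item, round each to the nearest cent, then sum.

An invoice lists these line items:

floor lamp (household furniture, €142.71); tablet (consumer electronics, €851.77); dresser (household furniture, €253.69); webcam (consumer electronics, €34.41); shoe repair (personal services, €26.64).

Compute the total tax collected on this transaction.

€81.47

Floor lamp €142.71: household furniture → 4.5% → €6.42
Tablet €851.77: consumer electronics → 5.25% + 1.75% surcharge = 7% → €59.62
Dresser €253.69: household furniture → 4.5% → €11.42
Webcam €34.41: consumer electronics → 5.25% → €1.81
Shoe repair €26.64: personal services → 8.25% → €2.20
Total tax = €6.42 + €59.62 + €11.42 + €1.81 + €2.20 = €81.47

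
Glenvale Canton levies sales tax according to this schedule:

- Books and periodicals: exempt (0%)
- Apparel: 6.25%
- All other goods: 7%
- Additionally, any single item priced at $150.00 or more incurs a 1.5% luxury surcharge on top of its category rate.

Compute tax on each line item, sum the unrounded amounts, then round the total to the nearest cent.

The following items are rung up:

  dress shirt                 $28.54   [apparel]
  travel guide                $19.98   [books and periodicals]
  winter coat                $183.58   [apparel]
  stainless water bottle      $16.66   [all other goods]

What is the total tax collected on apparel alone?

Dress shirt $28.54: apparel → 6.25% → $1.78375
Winter coat $183.58: apparel → 6.25% + 1.5% surcharge = 7.75% → $14.22745
Tax on apparel: unrounded sum = $16.0112 → $16.01

$16.01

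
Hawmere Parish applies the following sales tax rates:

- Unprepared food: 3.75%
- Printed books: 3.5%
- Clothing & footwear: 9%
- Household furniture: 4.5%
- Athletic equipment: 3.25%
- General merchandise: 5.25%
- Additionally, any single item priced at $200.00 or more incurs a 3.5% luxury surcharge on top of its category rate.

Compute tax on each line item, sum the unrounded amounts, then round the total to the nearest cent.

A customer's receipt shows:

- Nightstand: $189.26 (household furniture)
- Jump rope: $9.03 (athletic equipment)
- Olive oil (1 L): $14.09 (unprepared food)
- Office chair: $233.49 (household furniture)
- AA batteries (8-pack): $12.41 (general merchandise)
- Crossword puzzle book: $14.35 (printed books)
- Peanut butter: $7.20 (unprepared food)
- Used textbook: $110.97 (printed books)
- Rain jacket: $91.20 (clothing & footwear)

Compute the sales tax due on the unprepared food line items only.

Olive oil (1 L) $14.09: unprepared food → 3.75% → $0.528375
Peanut butter $7.20: unprepared food → 3.75% → $0.27
Tax on unprepared food: unrounded sum = $0.798375 → $0.80

$0.80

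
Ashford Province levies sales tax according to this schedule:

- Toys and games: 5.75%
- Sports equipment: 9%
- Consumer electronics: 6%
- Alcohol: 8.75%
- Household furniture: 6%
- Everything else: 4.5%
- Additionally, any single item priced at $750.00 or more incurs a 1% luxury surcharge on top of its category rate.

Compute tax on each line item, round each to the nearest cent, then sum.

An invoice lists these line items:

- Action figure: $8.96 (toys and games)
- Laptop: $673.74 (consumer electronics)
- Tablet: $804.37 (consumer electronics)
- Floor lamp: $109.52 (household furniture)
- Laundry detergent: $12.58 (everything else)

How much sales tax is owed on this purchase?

Action figure $8.96: toys and games → 5.75% → $0.52
Laptop $673.74: consumer electronics → 6% → $40.42
Tablet $804.37: consumer electronics → 6% + 1% surcharge = 7% → $56.31
Floor lamp $109.52: household furniture → 6% → $6.57
Laundry detergent $12.58: everything else → 4.5% → $0.57
Total tax = $0.52 + $40.42 + $56.31 + $6.57 + $0.57 = $104.39

$104.39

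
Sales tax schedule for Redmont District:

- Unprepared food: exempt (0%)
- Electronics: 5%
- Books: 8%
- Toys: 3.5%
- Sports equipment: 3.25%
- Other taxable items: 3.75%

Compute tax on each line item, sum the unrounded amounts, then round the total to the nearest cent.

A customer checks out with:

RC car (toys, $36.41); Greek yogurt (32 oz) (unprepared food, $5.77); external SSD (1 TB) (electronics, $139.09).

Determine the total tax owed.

$8.23

RC car $36.41: toys → 3.5% → $1.27435
Greek yogurt (32 oz) $5.77: unprepared food → 0% → $0.00
External SSD (1 TB) $139.09: electronics → 5% → $6.9545
Unrounded tax sum = $8.22885 → $8.23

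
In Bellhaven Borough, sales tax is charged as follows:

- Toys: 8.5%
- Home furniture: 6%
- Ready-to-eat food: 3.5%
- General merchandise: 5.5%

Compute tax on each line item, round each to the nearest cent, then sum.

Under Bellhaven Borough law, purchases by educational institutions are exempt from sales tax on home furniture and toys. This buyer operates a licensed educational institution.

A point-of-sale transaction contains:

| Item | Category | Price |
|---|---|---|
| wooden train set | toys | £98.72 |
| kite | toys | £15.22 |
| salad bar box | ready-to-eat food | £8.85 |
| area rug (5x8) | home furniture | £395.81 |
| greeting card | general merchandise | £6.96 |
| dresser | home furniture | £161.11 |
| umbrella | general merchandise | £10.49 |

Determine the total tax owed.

Wooden train set £98.72: toys, buyer-exempt → 0% → £0.00
Kite £15.22: toys, buyer-exempt → 0% → £0.00
Salad bar box £8.85: ready-to-eat food → 3.5% → £0.31
Area rug (5x8) £395.81: home furniture, buyer-exempt → 0% → £0.00
Greeting card £6.96: general merchandise → 5.5% → £0.38
Dresser £161.11: home furniture, buyer-exempt → 0% → £0.00
Umbrella £10.49: general merchandise → 5.5% → £0.58
Total tax = £0.31 + £0.38 + £0.58 = £1.27

£1.27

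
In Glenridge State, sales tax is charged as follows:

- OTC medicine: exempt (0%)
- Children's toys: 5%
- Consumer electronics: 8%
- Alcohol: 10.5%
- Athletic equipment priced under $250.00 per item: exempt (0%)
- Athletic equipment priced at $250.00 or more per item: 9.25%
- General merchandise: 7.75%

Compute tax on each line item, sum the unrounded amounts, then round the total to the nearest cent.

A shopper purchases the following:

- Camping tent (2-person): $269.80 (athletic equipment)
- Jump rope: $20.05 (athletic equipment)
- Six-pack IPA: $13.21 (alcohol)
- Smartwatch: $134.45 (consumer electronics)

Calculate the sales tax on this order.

$37.10

Camping tent (2-person) $269.80: athletic equipment, $250.00 or more → 9.25% → $24.9565
Jump rope $20.05: athletic equipment, under $250.00 → 0% → $0.00
Six-pack IPA $13.21: alcohol → 10.5% → $1.38705
Smartwatch $134.45: consumer electronics → 8% → $10.756
Unrounded tax sum = $37.09955 → $37.10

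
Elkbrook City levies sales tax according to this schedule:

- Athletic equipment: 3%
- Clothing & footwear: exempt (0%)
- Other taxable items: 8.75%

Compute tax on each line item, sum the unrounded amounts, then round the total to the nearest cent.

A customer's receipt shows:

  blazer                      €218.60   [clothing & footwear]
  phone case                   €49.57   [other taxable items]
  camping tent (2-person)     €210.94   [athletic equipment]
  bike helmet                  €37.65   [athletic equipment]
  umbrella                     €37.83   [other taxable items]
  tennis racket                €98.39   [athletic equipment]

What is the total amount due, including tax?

Blazer €218.60: clothing & footwear → 0% → €0.00
Phone case €49.57: other taxable items → 8.75% → €4.337375
Camping tent (2-person) €210.94: athletic equipment → 3% → €6.3282
Bike helmet €37.65: athletic equipment → 3% → €1.1295
Umbrella €37.83: other taxable items → 8.75% → €3.310125
Tennis racket €98.39: athletic equipment → 3% → €2.9517
Subtotal = €652.98; unrounded tax = €18.0569 → €18.06; total due = €671.04

€671.04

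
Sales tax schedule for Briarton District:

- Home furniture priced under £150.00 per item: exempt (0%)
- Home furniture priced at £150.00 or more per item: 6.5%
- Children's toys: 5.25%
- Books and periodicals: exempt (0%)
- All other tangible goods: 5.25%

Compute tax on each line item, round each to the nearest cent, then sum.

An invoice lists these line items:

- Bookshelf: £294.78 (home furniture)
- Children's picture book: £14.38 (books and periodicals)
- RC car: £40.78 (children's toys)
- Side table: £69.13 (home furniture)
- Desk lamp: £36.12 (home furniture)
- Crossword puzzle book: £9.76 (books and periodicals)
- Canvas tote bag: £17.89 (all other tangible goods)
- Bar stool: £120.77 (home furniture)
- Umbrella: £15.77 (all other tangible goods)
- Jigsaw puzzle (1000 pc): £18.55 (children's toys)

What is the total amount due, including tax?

Bookshelf £294.78: home furniture, £150.00 or more → 6.5% → £19.16
Children's picture book £14.38: books and periodicals → 0% → £0.00
RC car £40.78: children's toys → 5.25% → £2.14
Side table £69.13: home furniture, under £150.00 → 0% → £0.00
Desk lamp £36.12: home furniture, under £150.00 → 0% → £0.00
Crossword puzzle book £9.76: books and periodicals → 0% → £0.00
Canvas tote bag £17.89: all other tangible goods → 5.25% → £0.94
Bar stool £120.77: home furniture, under £150.00 → 0% → £0.00
Umbrella £15.77: all other tangible goods → 5.25% → £0.83
Jigsaw puzzle (1000 pc) £18.55: children's toys → 5.25% → £0.97
Subtotal = £637.93; tax = £24.04; total due = £661.97

£661.97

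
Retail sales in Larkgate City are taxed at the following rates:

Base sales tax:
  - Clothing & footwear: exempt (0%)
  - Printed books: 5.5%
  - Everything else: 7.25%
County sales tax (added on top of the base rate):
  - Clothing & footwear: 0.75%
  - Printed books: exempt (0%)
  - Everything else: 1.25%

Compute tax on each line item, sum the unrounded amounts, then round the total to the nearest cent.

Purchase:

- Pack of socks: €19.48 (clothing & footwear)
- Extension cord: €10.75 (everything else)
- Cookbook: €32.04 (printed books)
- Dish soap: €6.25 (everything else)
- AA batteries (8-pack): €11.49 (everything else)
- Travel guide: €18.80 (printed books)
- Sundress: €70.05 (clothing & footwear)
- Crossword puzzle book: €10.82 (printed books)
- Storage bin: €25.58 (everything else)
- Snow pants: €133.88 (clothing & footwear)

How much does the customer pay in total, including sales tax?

€348.80

Pack of socks €19.48: clothing & footwear → 0% + 0.75% county = 0.75% → €0.1461
Extension cord €10.75: everything else → 7.25% + 1.25% county = 8.5% → €0.91375
Cookbook €32.04: printed books → 5.5% + 0% county = 5.5% → €1.7622
Dish soap €6.25: everything else → 7.25% + 1.25% county = 8.5% → €0.53125
AA batteries (8-pack) €11.49: everything else → 7.25% + 1.25% county = 8.5% → €0.97665
Travel guide €18.80: printed books → 5.5% + 0% county = 5.5% → €1.034
Sundress €70.05: clothing & footwear → 0% + 0.75% county = 0.75% → €0.525375
Crossword puzzle book €10.82: printed books → 5.5% + 0% county = 5.5% → €0.5951
Storage bin €25.58: everything else → 7.25% + 1.25% county = 8.5% → €2.1743
Snow pants €133.88: clothing & footwear → 0% + 0.75% county = 0.75% → €1.0041
Subtotal = €339.14; unrounded tax = €9.662825 → €9.66; total due = €348.80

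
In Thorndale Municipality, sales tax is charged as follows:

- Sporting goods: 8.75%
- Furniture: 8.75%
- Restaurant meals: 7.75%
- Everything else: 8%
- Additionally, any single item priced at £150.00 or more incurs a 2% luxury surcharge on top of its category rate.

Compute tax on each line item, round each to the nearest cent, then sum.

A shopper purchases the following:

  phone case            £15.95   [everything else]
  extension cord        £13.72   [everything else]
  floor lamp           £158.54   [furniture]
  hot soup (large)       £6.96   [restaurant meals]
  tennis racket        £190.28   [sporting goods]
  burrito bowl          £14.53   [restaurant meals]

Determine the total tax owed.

£41.55

Phone case £15.95: everything else → 8% → £1.28
Extension cord £13.72: everything else → 8% → £1.10
Floor lamp £158.54: furniture → 8.75% + 2% surcharge = 10.75% → £17.04
Hot soup (large) £6.96: restaurant meals → 7.75% → £0.54
Tennis racket £190.28: sporting goods → 8.75% + 2% surcharge = 10.75% → £20.46
Burrito bowl £14.53: restaurant meals → 7.75% → £1.13
Total tax = £1.28 + £1.10 + £17.04 + £0.54 + £20.46 + £1.13 = £41.55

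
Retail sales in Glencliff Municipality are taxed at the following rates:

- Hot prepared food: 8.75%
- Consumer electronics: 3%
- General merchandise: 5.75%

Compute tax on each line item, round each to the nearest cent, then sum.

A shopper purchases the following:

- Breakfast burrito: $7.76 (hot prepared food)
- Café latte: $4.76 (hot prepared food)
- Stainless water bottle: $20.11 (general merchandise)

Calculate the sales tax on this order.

$2.26

Breakfast burrito $7.76: hot prepared food → 8.75% → $0.68
Café latte $4.76: hot prepared food → 8.75% → $0.42
Stainless water bottle $20.11: general merchandise → 5.75% → $1.16
Total tax = $0.68 + $0.42 + $1.16 = $2.26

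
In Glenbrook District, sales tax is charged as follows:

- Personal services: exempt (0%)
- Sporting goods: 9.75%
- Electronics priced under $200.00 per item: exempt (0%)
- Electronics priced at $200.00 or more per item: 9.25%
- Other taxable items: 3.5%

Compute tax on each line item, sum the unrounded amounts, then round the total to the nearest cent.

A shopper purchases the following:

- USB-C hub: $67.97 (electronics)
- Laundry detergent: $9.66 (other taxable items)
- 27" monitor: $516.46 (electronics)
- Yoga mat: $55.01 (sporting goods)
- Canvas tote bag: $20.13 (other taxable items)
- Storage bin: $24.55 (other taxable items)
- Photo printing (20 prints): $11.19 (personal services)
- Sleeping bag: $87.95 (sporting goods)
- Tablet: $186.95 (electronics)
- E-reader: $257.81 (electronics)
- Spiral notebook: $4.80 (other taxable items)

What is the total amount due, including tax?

$1330.11

USB-C hub $67.97: electronics, under $200.00 → 0% → $0.00
Laundry detergent $9.66: other taxable items → 3.5% → $0.3381
27" monitor $516.46: electronics, $200.00 or more → 9.25% → $47.77255
Yoga mat $55.01: sporting goods → 9.75% → $5.363475
Canvas tote bag $20.13: other taxable items → 3.5% → $0.70455
Storage bin $24.55: other taxable items → 3.5% → $0.85925
Photo printing (20 prints) $11.19: personal services → 0% → $0.00
Sleeping bag $87.95: sporting goods → 9.75% → $8.575125
Tablet $186.95: electronics, under $200.00 → 0% → $0.00
E-reader $257.81: electronics, $200.00 or more → 9.25% → $23.847425
Spiral notebook $4.80: other taxable items → 3.5% → $0.168
Subtotal = $1242.48; unrounded tax = $87.628475 → $87.63; total due = $1330.11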